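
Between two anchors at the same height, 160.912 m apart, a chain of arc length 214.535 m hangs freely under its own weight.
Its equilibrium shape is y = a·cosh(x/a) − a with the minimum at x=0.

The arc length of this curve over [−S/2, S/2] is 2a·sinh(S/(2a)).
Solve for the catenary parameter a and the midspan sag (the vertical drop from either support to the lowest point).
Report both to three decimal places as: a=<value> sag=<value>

seed: a₀ = √(S³/(24(L−S))) = √(160.912³/(24·53.623)) = 56.898586
iter 1: u=1.414025  f(a)=+5.623e+00  f'(a)=-2.290e+00  a ← 56.898586 − (+5.623e+00/-2.290e+00) = 59.354532
iter 2: u=1.355516  f(a)=+3.846e-01  f'(a)=-1.986e+00  a ← 59.354532 − (+3.846e-01/-1.986e+00) = 59.548153
iter 3: u=1.351108  f(a)=+2.091e-03  f'(a)=-1.965e+00  a ← 59.548153 − (+2.091e-03/-1.965e+00) = 59.549218
iter 4: u=1.351084  f(a)=+6.254e-08  f'(a)=-1.965e+00  a ← 59.549218 − (+6.254e-08/-1.965e+00) = 59.549218
iter 5: u=1.351084  f(a)=+0.000e+00  f'(a)=-1.965e+00  a ← 59.549218 − (+0.000e+00/-1.965e+00) = 59.549218
converged: |Δa| < 1e-12 after 5 iterations
sag = a·(cosh(S/(2a)) − 1) = 59.549218·(cosh(1.351084) − 1) = 63.139111
T_max/T_min = cosh(S/(2a)) = 2.060284

a=59.549 sag=63.139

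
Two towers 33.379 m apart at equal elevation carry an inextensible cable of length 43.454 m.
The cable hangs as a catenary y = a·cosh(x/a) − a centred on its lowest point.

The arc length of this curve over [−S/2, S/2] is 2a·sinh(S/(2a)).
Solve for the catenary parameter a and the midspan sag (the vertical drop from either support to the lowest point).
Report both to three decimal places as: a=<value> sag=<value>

a=12.928 sag=12.354

seed: a₀ = √(S³/(24(L−S))) = √(33.379³/(24·10.075)) = 12.401717
iter 1: u=1.345741  f(a)=+9.526e-01  f'(a)=-1.939e+00  a ← 12.401717 − (+9.526e-01/-1.939e+00) = 12.893099
iter 2: u=1.294452  f(a)=+5.955e-02  f'(a)=-1.703e+00  a ← 12.893099 − (+5.955e-02/-1.703e+00) = 12.928058
iter 3: u=1.290952  f(a)=+2.669e-04  f'(a)=-1.688e+00  a ← 12.928058 − (+2.669e-04/-1.688e+00) = 12.928217
iter 4: u=1.290936  f(a)=+5.418e-09  f'(a)=-1.688e+00  a ← 12.928217 − (+5.418e-09/-1.688e+00) = 12.928217
iter 5: u=1.290936  f(a)=-7.105e-15  f'(a)=-1.688e+00  a ← 12.928217 − (-7.105e-15/-1.688e+00) = 12.928217
converged: |Δa| < 1e-12 after 5 iterations
sag = a·(cosh(S/(2a)) − 1) = 12.928217·(cosh(1.290936) − 1) = 12.354214
T_max/T_min = cosh(S/(2a)) = 1.955601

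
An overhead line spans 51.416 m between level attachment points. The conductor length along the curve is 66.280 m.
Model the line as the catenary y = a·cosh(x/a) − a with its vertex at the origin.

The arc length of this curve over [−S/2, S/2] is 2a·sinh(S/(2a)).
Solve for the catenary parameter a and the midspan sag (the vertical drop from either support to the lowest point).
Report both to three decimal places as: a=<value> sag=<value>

seed: a₀ = √(S³/(24(L−S))) = √(51.416³/(24·14.864)) = 19.519737
iter 1: u=1.317026  f(a)=+1.344e+00  f'(a)=-1.804e+00  a ← 19.519737 − (+1.344e+00/-1.804e+00) = 20.264546
iter 2: u=1.268620  f(a)=+8.073e-02  f'(a)=-1.593e+00  a ← 20.264546 − (+8.073e-02/-1.593e+00) = 20.315221
iter 3: u=1.265455  f(a)=+3.327e-04  f'(a)=-1.580e+00  a ← 20.315221 − (+3.327e-04/-1.580e+00) = 20.315431
iter 4: u=1.265442  f(a)=+5.700e-09  f'(a)=-1.580e+00  a ← 20.315431 − (+5.700e-09/-1.580e+00) = 20.315431
iter 5: u=1.265442  f(a)=+0.000e+00  f'(a)=-1.580e+00  a ← 20.315431 − (+0.000e+00/-1.580e+00) = 20.315431
converged: |Δa| < 1e-12 after 5 iterations
sag = a·(cosh(S/(2a)) − 1) = 20.315431·(cosh(1.265442) − 1) = 18.555848
T_max/T_min = cosh(S/(2a)) = 1.913387

a=20.315 sag=18.556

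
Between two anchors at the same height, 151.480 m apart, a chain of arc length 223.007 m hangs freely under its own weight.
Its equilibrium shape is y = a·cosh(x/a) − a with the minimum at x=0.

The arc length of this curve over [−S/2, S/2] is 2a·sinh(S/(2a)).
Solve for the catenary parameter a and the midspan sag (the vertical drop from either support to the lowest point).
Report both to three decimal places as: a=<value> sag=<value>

a=47.892 sag=73.462

seed: a₀ = √(S³/(24(L−S))) = √(151.480³/(24·71.527)) = 44.997908
iter 1: u=1.683189  f(a)=+1.084e+01  f'(a)=-4.176e+00  a ← 44.997908 − (+1.084e+01/-4.176e+00) = 47.594561
iter 2: u=1.591358  f(a)=+1.009e+00  f'(a)=-3.432e+00  a ← 47.594561 − (+1.009e+00/-3.432e+00) = 47.888725
iter 3: u=1.581583  f(a)=+1.073e-02  f'(a)=-3.359e+00  a ← 47.888725 − (+1.073e-02/-3.359e+00) = 47.891919
iter 4: u=1.581478  f(a)=+1.241e-06  f'(a)=-3.358e+00  a ← 47.891919 − (+1.241e-06/-3.358e+00) = 47.891920
iter 5: u=1.581478  f(a)=+0.000e+00  f'(a)=-3.358e+00  a ← 47.891920 − (+0.000e+00/-3.358e+00) = 47.891920
converged: |Δa| < 1e-12 after 5 iterations
sag = a·(cosh(S/(2a)) − 1) = 47.891920·(cosh(1.581478) − 1) = 73.461558
T_max/T_min = cosh(S/(2a)) = 2.533903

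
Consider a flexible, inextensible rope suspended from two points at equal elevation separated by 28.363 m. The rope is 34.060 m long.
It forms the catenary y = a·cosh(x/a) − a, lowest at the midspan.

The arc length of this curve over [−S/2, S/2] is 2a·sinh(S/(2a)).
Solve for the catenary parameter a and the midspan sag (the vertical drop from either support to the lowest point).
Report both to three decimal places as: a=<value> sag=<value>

seed: a₀ = √(S³/(24(L−S))) = √(28.363³/(24·5.697)) = 12.918126
iter 1: u=1.097799  f(a)=+3.533e-01  f'(a)=-9.930e-01  a ← 12.918126 − (+3.533e-01/-9.930e-01) = 13.273927
iter 2: u=1.068373  f(a)=+1.512e-02  f'(a)=-9.096e-01  a ← 13.273927 − (+1.512e-02/-9.096e-01) = 13.290552
iter 3: u=1.067036  f(a)=+3.045e-05  f'(a)=-9.060e-01  a ← 13.290552 − (+3.045e-05/-9.060e-01) = 13.290585
iter 4: u=1.067034  f(a)=+1.240e-10  f'(a)=-9.060e-01  a ← 13.290585 − (+1.240e-10/-9.060e-01) = 13.290585
iter 5: u=1.067034  f(a)=+0.000e+00  f'(a)=-9.060e-01  a ← 13.290585 − (+0.000e+00/-9.060e-01) = 13.290585
converged: |Δa| < 1e-12 after 5 iterations
sag = a·(cosh(S/(2a)) − 1) = 13.290585·(cosh(1.067034) − 1) = 8.311742
T_max/T_min = cosh(S/(2a)) = 1.625386

a=13.291 sag=8.312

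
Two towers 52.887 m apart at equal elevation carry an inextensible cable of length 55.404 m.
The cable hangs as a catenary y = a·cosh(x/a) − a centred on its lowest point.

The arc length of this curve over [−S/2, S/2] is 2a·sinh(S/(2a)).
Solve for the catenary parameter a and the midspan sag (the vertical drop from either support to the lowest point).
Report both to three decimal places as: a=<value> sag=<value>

seed: a₀ = √(S³/(24(L−S))) = √(52.887³/(24·2.517)) = 49.485296
iter 1: u=0.534371  f(a)=+3.618e-02  f'(a)=-1.047e-01  a ← 49.485296 − (+3.618e-02/-1.047e-01) = 49.831000
iter 2: u=0.530664  f(a)=+3.827e-04  f'(a)=-1.025e-01  a ← 49.831000 − (+3.827e-04/-1.025e-01) = 49.834735
iter 3: u=0.530624  f(a)=+4.382e-08  f'(a)=-1.024e-01  a ← 49.834735 − (+4.382e-08/-1.024e-01) = 49.834735
iter 4: u=0.530624  f(a)=+7.105e-15  f'(a)=-1.024e-01  a ← 49.834735 − (+7.105e-15/-1.024e-01) = 49.834735
converged: |Δa| < 1e-12 after 4 iterations
sag = a·(cosh(S/(2a)) − 1) = 49.834735·(cosh(0.530624) − 1) = 7.181943
T_max/T_min = cosh(S/(2a)) = 1.144115

a=49.835 sag=7.182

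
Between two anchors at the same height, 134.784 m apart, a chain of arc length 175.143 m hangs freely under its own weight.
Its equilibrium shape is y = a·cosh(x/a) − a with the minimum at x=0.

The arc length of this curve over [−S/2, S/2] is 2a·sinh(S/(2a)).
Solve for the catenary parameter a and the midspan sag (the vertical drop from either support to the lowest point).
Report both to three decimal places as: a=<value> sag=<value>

a=52.397 sag=49.653

seed: a₀ = √(S³/(24(L−S))) = √(134.784³/(24·40.359)) = 50.278428
iter 1: u=1.340376  f(a)=+3.784e+00  f'(a)=-1.913e+00  a ← 50.278428 − (+3.784e+00/-1.913e+00) = 52.256739
iter 2: u=1.289633  f(a)=+2.348e-01  f'(a)=-1.682e+00  a ← 52.256739 − (+2.348e-01/-1.682e+00) = 52.396328
iter 3: u=1.286197  f(a)=+1.036e-03  f'(a)=-1.667e+00  a ← 52.396328 − (+1.036e-03/-1.667e+00) = 52.396949
iter 4: u=1.286182  f(a)=+2.039e-08  f'(a)=-1.667e+00  a ← 52.396949 − (+2.039e-08/-1.667e+00) = 52.396949
iter 5: u=1.286182  f(a)=+0.000e+00  f'(a)=-1.667e+00  a ← 52.396949 − (+0.000e+00/-1.667e+00) = 52.396949
converged: |Δa| < 1e-12 after 5 iterations
sag = a·(cosh(S/(2a)) − 1) = 52.396949·(cosh(1.286182) − 1) = 49.653077
T_max/T_min = cosh(S/(2a)) = 1.947633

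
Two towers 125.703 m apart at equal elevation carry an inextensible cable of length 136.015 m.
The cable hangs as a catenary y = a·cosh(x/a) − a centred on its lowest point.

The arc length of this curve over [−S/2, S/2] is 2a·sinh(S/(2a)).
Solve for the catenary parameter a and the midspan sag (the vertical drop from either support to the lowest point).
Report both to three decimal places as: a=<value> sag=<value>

a=90.668 sag=22.671

seed: a₀ = √(S³/(24(L−S))) = √(125.703³/(24·10.312)) = 89.586257
iter 1: u=0.701575  f(a)=+2.568e-01  f'(a)=-2.417e-01  a ← 89.586257 − (+2.568e-01/-2.417e-01) = 90.648432
iter 2: u=0.693355  f(a)=+4.638e-03  f'(a)=-2.331e-01  a ← 90.648432 − (+4.638e-03/-2.331e-01) = 90.668332
iter 3: u=0.693202  f(a)=+1.575e-06  f'(a)=-2.329e-01  a ← 90.668332 − (+1.575e-06/-2.329e-01) = 90.668338
iter 4: u=0.693202  f(a)=+2.274e-13  f'(a)=-2.329e-01  a ← 90.668338 − (+2.274e-13/-2.329e-01) = 90.668338
converged: |Δa| < 1e-12 after 4 iterations
sag = a·(cosh(S/(2a)) − 1) = 90.668338·(cosh(0.693202) − 1) = 22.670832
T_max/T_min = cosh(S/(2a)) = 1.250041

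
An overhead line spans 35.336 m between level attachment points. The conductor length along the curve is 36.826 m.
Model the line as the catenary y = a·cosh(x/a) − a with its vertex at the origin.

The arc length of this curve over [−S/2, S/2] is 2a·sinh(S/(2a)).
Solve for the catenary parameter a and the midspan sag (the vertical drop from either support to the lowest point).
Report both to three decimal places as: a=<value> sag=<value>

seed: a₀ = √(S³/(24(L−S))) = √(35.336³/(24·1.490)) = 35.125889
iter 1: u=0.502991  f(a)=+1.896e-02  f'(a)=-8.700e-02  a ← 35.125889 − (+1.896e-02/-8.700e-02) = 35.343839
iter 2: u=0.499889  f(a)=+1.779e-04  f'(a)=-8.538e-02  a ← 35.343839 − (+1.779e-04/-8.538e-02) = 35.345923
iter 3: u=0.499860  f(a)=+1.600e-08  f'(a)=-8.536e-02  a ← 35.345923 − (+1.600e-08/-8.536e-02) = 35.345923
iter 4: u=0.499860  f(a)=+7.105e-15  f'(a)=-8.536e-02  a ← 35.345923 − (+7.105e-15/-8.536e-02) = 35.345923
converged: |Δa| < 1e-12 after 4 iterations
sag = a·(cosh(S/(2a)) − 1) = 35.345923·(cosh(0.499860) − 1) = 4.508472
T_max/T_min = cosh(S/(2a)) = 1.127553

a=35.346 sag=4.508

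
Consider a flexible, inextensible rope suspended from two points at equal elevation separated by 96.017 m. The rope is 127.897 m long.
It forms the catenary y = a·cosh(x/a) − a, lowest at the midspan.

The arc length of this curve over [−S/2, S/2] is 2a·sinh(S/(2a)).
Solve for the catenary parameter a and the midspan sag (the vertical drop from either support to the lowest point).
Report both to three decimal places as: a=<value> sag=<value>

a=35.593 sag=37.594

seed: a₀ = √(S³/(24(L−S))) = √(96.017³/(24·31.880)) = 34.013978
iter 1: u=1.411434  f(a)=+3.330e+00  f'(a)=-2.276e+00  a ← 34.013978 − (+3.330e+00/-2.276e+00) = 35.477526
iter 2: u=1.353209  f(a)=+2.270e-01  f'(a)=-1.975e+00  a ← 35.477526 − (+2.270e-01/-1.975e+00) = 35.592471
iter 3: u=1.348839  f(a)=+1.225e-03  f'(a)=-1.954e+00  a ← 35.592471 − (+1.225e-03/-1.954e+00) = 35.593098
iter 4: u=1.348815  f(a)=+3.613e-08  f'(a)=-1.954e+00  a ← 35.593098 − (+3.613e-08/-1.954e+00) = 35.593098
iter 5: u=1.348815  f(a)=+0.000e+00  f'(a)=-1.954e+00  a ← 35.593098 − (+0.000e+00/-1.954e+00) = 35.593098
converged: |Δa| < 1e-12 after 5 iterations
sag = a·(cosh(S/(2a)) − 1) = 35.593098·(cosh(1.348815) − 1) = 37.593508
T_max/T_min = cosh(S/(2a)) = 2.056202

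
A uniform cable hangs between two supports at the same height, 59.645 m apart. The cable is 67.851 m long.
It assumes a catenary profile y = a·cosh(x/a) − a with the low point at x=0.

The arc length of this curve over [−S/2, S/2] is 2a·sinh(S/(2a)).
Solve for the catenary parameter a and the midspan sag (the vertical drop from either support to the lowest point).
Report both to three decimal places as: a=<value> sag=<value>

a=33.481 sag=14.184

seed: a₀ = √(S³/(24(L−S))) = √(59.645³/(24·8.206)) = 32.823863
iter 1: u=0.908562  f(a)=+3.454e-01  f'(a)=-5.425e-01  a ← 32.823863 − (+3.454e-01/-5.425e-01) = 33.460586
iter 2: u=0.891273  f(a)=+1.031e-02  f'(a)=-5.106e-01  a ← 33.460586 − (+1.031e-02/-5.106e-01) = 33.480773
iter 3: u=0.890735  f(a)=+9.803e-06  f'(a)=-5.096e-01  a ← 33.480773 − (+9.803e-06/-5.096e-01) = 33.480792
iter 4: u=0.890735  f(a)=+8.882e-12  f'(a)=-5.096e-01  a ← 33.480792 − (+8.882e-12/-5.096e-01) = 33.480792
converged: |Δa| < 1e-12 after 4 iterations
sag = a·(cosh(S/(2a)) − 1) = 33.480792·(cosh(0.890735) − 1) = 14.183691
T_max/T_min = cosh(S/(2a)) = 1.423637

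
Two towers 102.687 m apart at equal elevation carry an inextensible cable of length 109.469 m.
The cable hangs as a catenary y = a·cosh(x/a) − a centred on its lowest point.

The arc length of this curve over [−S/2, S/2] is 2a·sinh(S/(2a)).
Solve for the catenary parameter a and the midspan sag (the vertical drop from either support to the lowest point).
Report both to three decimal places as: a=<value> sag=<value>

seed: a₀ = √(S³/(24(L−S))) = √(102.687³/(24·6.782)) = 81.562154
iter 1: u=0.629502  f(a)=+1.357e-01  f'(a)=-1.730e-01  a ← 81.562154 − (+1.357e-01/-1.730e-01) = 82.346322
iter 2: u=0.623507  f(a)=+1.981e-03  f'(a)=-1.680e-01  a ← 82.346322 − (+1.981e-03/-1.680e-01) = 82.358117
iter 3: u=0.623418  f(a)=+4.365e-07  f'(a)=-1.679e-01  a ← 82.358117 − (+4.365e-07/-1.679e-01) = 82.358120
iter 4: u=0.623418  f(a)=+4.263e-14  f'(a)=-1.679e-01  a ← 82.358120 − (+4.263e-14/-1.679e-01) = 82.358120
converged: |Δa| < 1e-12 after 4 iterations
sag = a·(cosh(S/(2a)) − 1) = 82.358120·(cosh(0.623418) − 1) = 16.529318
T_max/T_min = cosh(S/(2a)) = 1.200701

a=82.358 sag=16.529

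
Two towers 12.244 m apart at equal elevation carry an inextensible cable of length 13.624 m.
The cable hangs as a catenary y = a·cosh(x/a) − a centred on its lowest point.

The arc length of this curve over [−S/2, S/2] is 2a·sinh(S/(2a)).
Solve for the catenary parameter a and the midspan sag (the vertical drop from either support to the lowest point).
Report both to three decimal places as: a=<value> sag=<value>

a=7.567 sag=2.614

seed: a₀ = √(S³/(24(L−S))) = √(12.244³/(24·1.380)) = 7.444573
iter 1: u=0.822344  f(a)=+4.742e-02  f'(a)=-3.964e-01  a ← 7.444573 − (+4.742e-02/-3.964e-01) = 7.564192
iter 2: u=0.809340  f(a)=+1.167e-03  f'(a)=-3.771e-01  a ← 7.564192 − (+1.167e-03/-3.771e-01) = 7.567286
iter 3: u=0.809009  f(a)=+7.465e-07  f'(a)=-3.766e-01  a ← 7.567286 − (+7.465e-07/-3.766e-01) = 7.567288
iter 4: u=0.809008  f(a)=+3.055e-13  f'(a)=-3.766e-01  a ← 7.567288 − (+3.055e-13/-3.766e-01) = 7.567288
converged: |Δa| < 1e-12 after 4 iterations
sag = a·(cosh(S/(2a)) − 1) = 7.567288·(cosh(0.809008) − 1) = 2.614421
T_max/T_min = cosh(S/(2a)) = 1.345490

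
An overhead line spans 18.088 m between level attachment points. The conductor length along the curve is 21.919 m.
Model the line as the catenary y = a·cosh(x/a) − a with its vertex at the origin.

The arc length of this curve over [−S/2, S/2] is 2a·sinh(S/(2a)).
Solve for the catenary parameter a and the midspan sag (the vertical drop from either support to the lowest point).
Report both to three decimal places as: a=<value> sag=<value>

seed: a₀ = √(S³/(24(L−S))) = √(18.088³/(24·3.831)) = 8.022766
iter 1: u=1.127292  f(a)=+2.509e-01  f'(a)=-1.082e+00  a ← 8.022766 − (+2.509e-01/-1.082e+00) = 8.254658
iter 2: u=1.095624  f(a)=+1.129e-02  f'(a)=-9.866e-01  a ← 8.254658 − (+1.129e-02/-9.866e-01) = 8.266101
iter 3: u=1.094107  f(a)=+2.524e-05  f'(a)=-9.822e-01  a ← 8.266101 − (+2.524e-05/-9.822e-01) = 8.266127
iter 4: u=1.094104  f(a)=+1.268e-10  f'(a)=-9.822e-01  a ← 8.266127 − (+1.268e-10/-9.822e-01) = 8.266127
iter 5: u=1.094104  f(a)=+0.000e+00  f'(a)=-9.822e-01  a ← 8.266127 − (+0.000e+00/-9.822e-01) = 8.266127
converged: |Δa| < 1e-12 after 5 iterations
sag = a·(cosh(S/(2a)) − 1) = 8.266127·(cosh(1.094104) − 1) = 5.461200
T_max/T_min = cosh(S/(2a)) = 1.660672

a=8.266 sag=5.461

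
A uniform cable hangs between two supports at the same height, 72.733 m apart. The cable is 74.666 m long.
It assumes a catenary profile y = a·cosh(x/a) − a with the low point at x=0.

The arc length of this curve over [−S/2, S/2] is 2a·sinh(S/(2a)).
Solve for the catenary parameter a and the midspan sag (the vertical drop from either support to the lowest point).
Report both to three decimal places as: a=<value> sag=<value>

seed: a₀ = √(S³/(24(L−S))) = √(72.733³/(24·1.933)) = 91.070077
iter 1: u=0.399324  f(a)=+1.547e-02  f'(a)=-4.313e-02  a ← 91.070077 − (+1.547e-02/-4.313e-02) = 91.428757
iter 2: u=0.397758  f(a)=+9.187e-05  f'(a)=-4.262e-02  a ← 91.428757 − (+9.187e-05/-4.262e-02) = 91.430913
iter 3: u=0.397748  f(a)=+3.283e-09  f'(a)=-4.262e-02  a ← 91.430913 − (+3.283e-09/-4.262e-02) = 91.430913
iter 4: u=0.397748  f(a)=+1.421e-14  f'(a)=-4.262e-02  a ← 91.430913 − (+1.421e-14/-4.262e-02) = 91.430913
converged: |Δa| < 1e-12 after 4 iterations
sag = a·(cosh(S/(2a)) − 1) = 91.430913·(cosh(0.397748) − 1) = 7.328212
T_max/T_min = cosh(S/(2a)) = 1.080150

a=91.431 sag=7.328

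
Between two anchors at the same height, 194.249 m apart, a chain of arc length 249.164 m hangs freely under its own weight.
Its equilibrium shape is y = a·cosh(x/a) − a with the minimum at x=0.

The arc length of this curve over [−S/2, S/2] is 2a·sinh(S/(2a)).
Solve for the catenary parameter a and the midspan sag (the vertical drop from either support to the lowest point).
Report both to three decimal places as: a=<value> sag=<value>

a=77.550 sag=69.197

seed: a₀ = √(S³/(24(L−S))) = √(194.249³/(24·54.915)) = 74.573937
iter 1: u=1.302392  f(a)=+4.850e+00  f'(a)=-1.738e+00  a ← 74.573937 − (+4.850e+00/-1.738e+00) = 77.364185
iter 2: u=1.255419  f(a)=+2.855e-01  f'(a)=-1.539e+00  a ← 77.364185 − (+2.855e-01/-1.539e+00) = 77.549684
iter 3: u=1.252416  f(a)=+1.126e-03  f'(a)=-1.527e+00  a ← 77.549684 − (+1.126e-03/-1.527e+00) = 77.550421
iter 4: u=1.252405  f(a)=+1.767e-08  f'(a)=-1.527e+00  a ← 77.550421 − (+1.767e-08/-1.527e+00) = 77.550421
iter 5: u=1.252405  f(a)=+0.000e+00  f'(a)=-1.527e+00  a ← 77.550421 − (+0.000e+00/-1.527e+00) = 77.550421
converged: |Δa| < 1e-12 after 5 iterations
sag = a·(cosh(S/(2a)) − 1) = 77.550421·(cosh(1.252405) − 1) = 69.196785
T_max/T_min = cosh(S/(2a)) = 1.892281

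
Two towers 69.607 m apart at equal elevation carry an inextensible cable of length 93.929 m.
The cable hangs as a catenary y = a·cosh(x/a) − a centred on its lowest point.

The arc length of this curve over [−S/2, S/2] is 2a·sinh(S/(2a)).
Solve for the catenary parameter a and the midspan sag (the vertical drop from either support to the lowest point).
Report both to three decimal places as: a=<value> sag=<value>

seed: a₀ = √(S³/(24(L−S))) = √(69.607³/(24·24.322)) = 24.036660
iter 1: u=1.447934  f(a)=+2.681e+00  f'(a)=-2.481e+00  a ← 24.036660 − (+2.681e+00/-2.481e+00) = 25.117093
iter 2: u=1.385650  f(a)=+1.913e-01  f'(a)=-2.138e+00  a ← 25.117093 − (+1.913e-01/-2.138e+00) = 25.206568
iter 3: u=1.380731  f(a)=+1.140e-03  f'(a)=-2.113e+00  a ← 25.206568 − (+1.140e-03/-2.113e+00) = 25.207108
iter 4: u=1.380702  f(a)=+4.105e-08  f'(a)=-2.113e+00  a ← 25.207108 − (+4.105e-08/-2.113e+00) = 25.207108
iter 5: u=1.380702  f(a)=+0.000e+00  f'(a)=-2.113e+00  a ← 25.207108 − (+0.000e+00/-2.113e+00) = 25.207108
converged: |Δa| < 1e-12 after 5 iterations
sag = a·(cosh(S/(2a)) − 1) = 25.207108·(cosh(1.380702) − 1) = 28.094511
T_max/T_min = cosh(S/(2a)) = 2.114547

a=25.207 sag=28.095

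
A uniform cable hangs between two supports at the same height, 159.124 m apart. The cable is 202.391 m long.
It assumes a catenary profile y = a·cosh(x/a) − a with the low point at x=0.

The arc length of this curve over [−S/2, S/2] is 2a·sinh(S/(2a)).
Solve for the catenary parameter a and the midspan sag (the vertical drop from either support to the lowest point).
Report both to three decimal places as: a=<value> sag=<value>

a=64.687 sag=55.417

seed: a₀ = √(S³/(24(L−S))) = √(159.124³/(24·43.267)) = 62.290170
iter 1: u=1.277280  f(a)=+3.670e+00  f'(a)=-1.629e+00  a ← 62.290170 − (+3.670e+00/-1.629e+00) = 64.542224
iter 2: u=1.232712  f(a)=+2.084e-01  f'(a)=-1.449e+00  a ← 64.542224 − (+2.084e-01/-1.449e+00) = 64.686031
iter 3: u=1.229972  f(a)=+7.617e-04  f'(a)=-1.439e+00  a ← 64.686031 − (+7.617e-04/-1.439e+00) = 64.686560
iter 4: u=1.229962  f(a)=+1.026e-08  f'(a)=-1.439e+00  a ← 64.686560 − (+1.026e-08/-1.439e+00) = 64.686560
iter 5: u=1.229962  f(a)=+2.842e-14  f'(a)=-1.439e+00  a ← 64.686560 − (+2.842e-14/-1.439e+00) = 64.686560
converged: |Δa| < 1e-12 after 5 iterations
sag = a·(cosh(S/(2a)) − 1) = 64.686560·(cosh(1.229962) − 1) = 55.417063
T_max/T_min = cosh(S/(2a)) = 1.856701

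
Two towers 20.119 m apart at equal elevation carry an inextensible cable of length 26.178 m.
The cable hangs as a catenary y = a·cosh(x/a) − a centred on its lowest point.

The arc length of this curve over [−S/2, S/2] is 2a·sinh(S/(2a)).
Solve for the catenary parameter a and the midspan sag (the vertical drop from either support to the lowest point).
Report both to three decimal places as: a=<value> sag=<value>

a=7.801 sag=7.437

seed: a₀ = √(S³/(24(L−S))) = √(20.119³/(24·6.059)) = 7.483478
iter 1: u=1.344228  f(a)=+5.716e-01  f'(a)=-1.931e+00  a ← 7.483478 − (+5.716e-01/-1.931e+00) = 7.779408
iter 2: u=1.293093  f(a)=+3.565e-02  f'(a)=-1.697e+00  a ← 7.779408 − (+3.565e-02/-1.697e+00) = 7.800413
iter 3: u=1.289611  f(a)=+1.591e-04  f'(a)=-1.682e+00  a ← 7.800413 − (+1.591e-04/-1.682e+00) = 7.800508
iter 4: u=1.289596  f(a)=+3.201e-09  f'(a)=-1.682e+00  a ← 7.800508 − (+3.201e-09/-1.682e+00) = 7.800508
iter 5: u=1.289596  f(a)=+0.000e+00  f'(a)=-1.682e+00  a ← 7.800508 − (+0.000e+00/-1.682e+00) = 7.800508
converged: |Δa| < 1e-12 after 5 iterations
sag = a·(cosh(S/(2a)) − 1) = 7.800508·(cosh(1.289596) − 1) = 7.436613
T_max/T_min = cosh(S/(2a)) = 1.953350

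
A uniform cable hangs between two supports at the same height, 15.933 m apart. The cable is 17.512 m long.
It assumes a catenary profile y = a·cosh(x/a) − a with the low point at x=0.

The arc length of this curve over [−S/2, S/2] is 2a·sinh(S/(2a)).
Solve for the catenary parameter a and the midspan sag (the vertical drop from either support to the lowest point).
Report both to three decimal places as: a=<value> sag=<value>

a=10.481 sag=3.176

seed: a₀ = √(S³/(24(L−S))) = √(15.933³/(24·1.579)) = 10.331173
iter 1: u=0.771113  f(a)=+4.761e-02  f'(a)=-3.242e-01  a ← 10.331173 − (+4.761e-02/-3.242e-01) = 10.478023
iter 2: u=0.760306  f(a)=+1.034e-03  f'(a)=-3.103e-01  a ← 10.478023 − (+1.034e-03/-3.103e-01) = 10.481356
iter 3: u=0.760064  f(a)=+5.120e-07  f'(a)=-3.100e-01  a ← 10.481356 − (+5.120e-07/-3.100e-01) = 10.481358
iter 4: u=0.760064  f(a)=+1.243e-13  f'(a)=-3.100e-01  a ← 10.481358 − (+1.243e-13/-3.100e-01) = 10.481358
converged: |Δa| < 1e-12 after 4 iterations
sag = a·(cosh(S/(2a)) − 1) = 10.481358·(cosh(0.760064) − 1) = 3.176109
T_max/T_min = cosh(S/(2a)) = 1.303025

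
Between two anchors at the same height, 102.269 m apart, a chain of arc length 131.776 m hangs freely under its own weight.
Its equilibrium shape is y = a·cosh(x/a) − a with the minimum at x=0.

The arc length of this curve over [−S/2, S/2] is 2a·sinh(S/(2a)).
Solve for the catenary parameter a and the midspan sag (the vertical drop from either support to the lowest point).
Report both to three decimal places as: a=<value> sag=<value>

a=40.445 sag=36.866

seed: a₀ = √(S³/(24(L−S))) = √(102.269³/(24·29.507)) = 38.864033
iter 1: u=1.315728  f(a)=+2.662e+00  f'(a)=-1.798e+00  a ← 38.864033 − (+2.662e+00/-1.798e+00) = 40.344397
iter 2: u=1.267450  f(a)=+1.596e-01  f'(a)=-1.588e+00  a ← 40.344397 − (+1.596e-01/-1.588e+00) = 40.444911
iter 3: u=1.264300  f(a)=+6.553e-04  f'(a)=-1.575e+00  a ← 40.444911 − (+6.553e-04/-1.575e+00) = 40.445327
iter 4: u=1.264287  f(a)=+1.114e-08  f'(a)=-1.575e+00  a ← 40.445327 − (+1.114e-08/-1.575e+00) = 40.445327
iter 5: u=1.264287  f(a)=-2.842e-14  f'(a)=-1.575e+00  a ← 40.445327 − (-2.842e-14/-1.575e+00) = 40.445327
converged: |Δa| < 1e-12 after 5 iterations
sag = a·(cosh(S/(2a)) − 1) = 40.445327·(cosh(1.264287) − 1) = 36.866076
T_max/T_min = cosh(S/(2a)) = 1.911504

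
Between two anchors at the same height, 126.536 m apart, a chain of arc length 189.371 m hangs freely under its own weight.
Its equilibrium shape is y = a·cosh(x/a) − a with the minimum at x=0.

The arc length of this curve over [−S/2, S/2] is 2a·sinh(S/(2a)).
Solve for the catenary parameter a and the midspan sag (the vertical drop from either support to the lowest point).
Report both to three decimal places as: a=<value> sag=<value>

seed: a₀ = √(S³/(24(L−S))) = √(126.536³/(24·62.835)) = 36.653438
iter 1: u=1.726114  f(a)=+1.005e+01  f'(a)=-4.565e+00  a ← 36.653438 − (+1.005e+01/-4.565e+00) = 38.855612
iter 2: u=1.628285  f(a)=+9.773e-01  f'(a)=-3.717e+00  a ← 38.855612 − (+9.773e-01/-3.717e+00) = 39.118530
iter 3: u=1.617341  f(a)=+1.143e-02  f'(a)=-3.631e+00  a ← 39.118530 − (+1.143e-02/-3.631e+00) = 39.121678
iter 4: u=1.617211  f(a)=+1.604e-06  f'(a)=-3.630e+00  a ← 39.121678 − (+1.604e-06/-3.630e+00) = 39.121679
iter 5: u=1.617211  f(a)=+2.842e-14  f'(a)=-3.630e+00  a ← 39.121679 − (+2.842e-14/-3.630e+00) = 39.121679
converged: |Δa| < 1e-12 after 5 iterations
sag = a·(cosh(S/(2a)) − 1) = 39.121679·(cosh(1.617211) − 1) = 63.327575
T_max/T_min = cosh(S/(2a)) = 2.618734

a=39.122 sag=63.328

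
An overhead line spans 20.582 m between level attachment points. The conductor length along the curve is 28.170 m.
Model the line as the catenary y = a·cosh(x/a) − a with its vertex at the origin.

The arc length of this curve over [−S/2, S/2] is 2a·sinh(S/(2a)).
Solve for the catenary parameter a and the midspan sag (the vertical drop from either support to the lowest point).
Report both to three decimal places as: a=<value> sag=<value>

a=7.273 sag=8.579

seed: a₀ = √(S³/(24(L−S))) = √(20.582³/(24·7.588)) = 6.919299
iter 1: u=1.487289  f(a)=+8.848e-01  f'(a)=-2.718e+00  a ← 6.919299 − (+8.848e-01/-2.718e+00) = 7.244797
iter 2: u=1.420468  f(a)=+6.627e-02  f'(a)=-2.325e+00  a ← 7.244797 − (+6.627e-02/-2.325e+00) = 7.273298
iter 3: u=1.414901  f(a)=+4.382e-04  f'(a)=-2.294e+00  a ← 7.273298 − (+4.382e-04/-2.294e+00) = 7.273489
iter 4: u=1.414864  f(a)=+1.944e-08  f'(a)=-2.294e+00  a ← 7.273489 − (+1.944e-08/-2.294e+00) = 7.273489
iter 5: u=1.414864  f(a)=-3.553e-15  f'(a)=-2.294e+00  a ← 7.273489 − (-3.553e-15/-2.294e+00) = 7.273489
converged: |Δa| < 1e-12 after 5 iterations
sag = a·(cosh(S/(2a)) − 1) = 7.273489·(cosh(1.414864) − 1) = 8.578668
T_max/T_min = cosh(S/(2a)) = 2.179443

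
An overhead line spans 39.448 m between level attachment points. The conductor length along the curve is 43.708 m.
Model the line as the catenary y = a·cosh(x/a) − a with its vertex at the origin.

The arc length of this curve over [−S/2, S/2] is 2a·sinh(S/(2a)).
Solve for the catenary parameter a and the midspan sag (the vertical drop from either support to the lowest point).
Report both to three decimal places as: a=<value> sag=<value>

a=24.891 sag=8.232

seed: a₀ = √(S³/(24(L−S))) = √(39.448³/(24·4.260)) = 24.503440
iter 1: u=0.804948  f(a)=+1.402e-01  f'(a)=-3.708e-01  a ← 24.503440 − (+1.402e-01/-3.708e-01) = 24.881471
iter 2: u=0.792718  f(a)=+3.309e-03  f'(a)=-3.534e-01  a ← 24.881471 − (+3.309e-03/-3.534e-01) = 24.890835
iter 3: u=0.792420  f(a)=+1.944e-06  f'(a)=-3.530e-01  a ← 24.890835 − (+1.944e-06/-3.530e-01) = 24.890840
iter 4: u=0.792420  f(a)=+6.679e-13  f'(a)=-3.530e-01  a ← 24.890840 − (+6.679e-13/-3.530e-01) = 24.890840
converged: |Δa| < 1e-12 after 4 iterations
sag = a·(cosh(S/(2a)) − 1) = 24.890840·(cosh(0.792420) − 1) = 8.232433
T_max/T_min = cosh(S/(2a)) = 1.330741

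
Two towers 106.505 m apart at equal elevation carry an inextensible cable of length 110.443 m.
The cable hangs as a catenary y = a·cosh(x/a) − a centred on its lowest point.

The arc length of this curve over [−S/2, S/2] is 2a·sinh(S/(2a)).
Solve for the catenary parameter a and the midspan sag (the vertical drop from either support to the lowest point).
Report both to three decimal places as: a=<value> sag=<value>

a=113.682 sag=12.702

seed: a₀ = √(S³/(24(L−S))) = √(106.505³/(24·3.938)) = 113.060661
iter 1: u=0.471008  f(a)=+4.391e-02  f'(a)=-7.122e-02  a ← 113.060661 − (+4.391e-02/-7.122e-02) = 113.677254
iter 2: u=0.468453  f(a)=+3.618e-04  f'(a)=-7.005e-02  a ← 113.677254 − (+3.618e-04/-7.005e-02) = 113.682420
iter 3: u=0.468432  f(a)=+2.502e-08  f'(a)=-7.004e-02  a ← 113.682420 − (+2.502e-08/-7.004e-02) = 113.682420
iter 4: u=0.468432  f(a)=-1.421e-14  f'(a)=-7.004e-02  a ← 113.682420 − (-1.421e-14/-7.004e-02) = 113.682420
converged: |Δa| < 1e-12 after 4 iterations
sag = a·(cosh(S/(2a)) − 1) = 113.682420·(cosh(0.468432) − 1) = 12.702337
T_max/T_min = cosh(S/(2a)) = 1.111735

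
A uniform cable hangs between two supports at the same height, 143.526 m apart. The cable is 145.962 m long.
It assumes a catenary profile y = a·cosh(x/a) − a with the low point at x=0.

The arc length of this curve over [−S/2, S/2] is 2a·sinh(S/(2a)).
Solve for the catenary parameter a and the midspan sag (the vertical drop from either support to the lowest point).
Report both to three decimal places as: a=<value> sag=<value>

seed: a₀ = √(S³/(24(L−S))) = √(143.526³/(24·2.436)) = 224.880402
iter 1: u=0.319116  f(a)=+1.243e-02  f'(a)=-2.189e-02  a ← 224.880402 − (+1.243e-02/-2.189e-02) = 225.448505
iter 2: u=0.318312  f(a)=+4.727e-05  f'(a)=-2.172e-02  a ← 225.448505 − (+4.727e-05/-2.172e-02) = 225.450681
iter 3: u=0.318309  f(a)=+6.891e-10  f'(a)=-2.172e-02  a ← 225.450681 − (+6.891e-10/-2.172e-02) = 225.450681
iter 4: u=0.318309  f(a)=+0.000e+00  f'(a)=-2.172e-02  a ← 225.450681 − (+0.000e+00/-2.172e-02) = 225.450681
converged: |Δa| < 1e-12 after 4 iterations
sag = a·(cosh(S/(2a)) − 1) = 225.450681·(cosh(0.318309) − 1) = 11.518169
T_max/T_min = cosh(S/(2a)) = 1.051090

a=225.451 sag=11.518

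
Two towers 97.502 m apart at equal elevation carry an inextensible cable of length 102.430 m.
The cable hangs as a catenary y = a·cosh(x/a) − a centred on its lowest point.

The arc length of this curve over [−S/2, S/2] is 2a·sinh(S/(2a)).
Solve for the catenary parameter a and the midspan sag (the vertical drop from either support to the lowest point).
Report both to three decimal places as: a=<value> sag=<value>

a=89.191 sag=13.658

seed: a₀ = √(S³/(24(L−S))) = √(97.502³/(24·4.928)) = 88.527727
iter 1: u=0.550686  f(a)=+7.526e-02  f'(a)=-1.147e-01  a ← 88.527727 − (+7.526e-02/-1.147e-01) = 89.183649
iter 2: u=0.546636  f(a)=+8.447e-04  f'(a)=-1.122e-01  a ← 89.183649 − (+8.447e-04/-1.122e-01) = 89.191178
iter 3: u=0.546590  f(a)=+1.091e-07  f'(a)=-1.122e-01  a ← 89.191178 − (+1.091e-07/-1.122e-01) = 89.191179
iter 4: u=0.546590  f(a)=+0.000e+00  f'(a)=-1.122e-01  a ← 89.191179 − (+0.000e+00/-1.122e-01) = 89.191179
converged: |Δa| < 1e-12 after 4 iterations
sag = a·(cosh(S/(2a)) − 1) = 89.191179·(cosh(0.546590) − 1) = 13.658433
T_max/T_min = cosh(S/(2a)) = 1.153137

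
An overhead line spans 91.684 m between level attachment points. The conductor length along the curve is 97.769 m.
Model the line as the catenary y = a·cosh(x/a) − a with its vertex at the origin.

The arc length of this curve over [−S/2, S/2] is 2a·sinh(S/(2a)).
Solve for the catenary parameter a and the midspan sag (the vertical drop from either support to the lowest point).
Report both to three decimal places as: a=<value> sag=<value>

seed: a₀ = √(S³/(24(L−S))) = √(91.684³/(24·6.085)) = 72.644781
iter 1: u=0.631043  f(a)=+1.223e-01  f'(a)=-1.743e-01  a ← 72.644781 − (+1.223e-01/-1.743e-01) = 73.346537
iter 2: u=0.625006  f(a)=+1.795e-03  f'(a)=-1.692e-01  a ← 73.346537 − (+1.795e-03/-1.692e-01) = 73.357145
iter 3: u=0.624915  f(a)=+3.993e-07  f'(a)=-1.691e-01  a ← 73.357145 − (+3.993e-07/-1.691e-01) = 73.357147
iter 4: u=0.624915  f(a)=+2.842e-14  f'(a)=-1.691e-01  a ← 73.357147 − (+2.842e-14/-1.691e-01) = 73.357147
converged: |Δa| < 1e-12 after 4 iterations
sag = a·(cosh(S/(2a)) − 1) = 73.357147·(cosh(0.624915) − 1) = 14.795932
T_max/T_min = cosh(S/(2a)) = 1.201697

a=73.357 sag=14.796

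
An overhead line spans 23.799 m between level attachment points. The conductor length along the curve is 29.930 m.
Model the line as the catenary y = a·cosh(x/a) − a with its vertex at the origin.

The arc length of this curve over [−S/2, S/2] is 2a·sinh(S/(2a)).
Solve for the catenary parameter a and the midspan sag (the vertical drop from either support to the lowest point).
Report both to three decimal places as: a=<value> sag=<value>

seed: a₀ = √(S³/(24(L−S))) = √(23.799³/(24·6.131)) = 9.571209
iter 1: u=1.243260  f(a)=+4.917e-01  f'(a)=-1.490e+00  a ← 9.571209 − (+4.917e-01/-1.490e+00) = 9.901085
iter 2: u=1.201838  f(a)=+2.656e-02  f'(a)=-1.333e+00  a ← 9.901085 − (+2.656e-02/-1.333e+00) = 9.921006
iter 3: u=1.199425  f(a)=+8.732e-05  f'(a)=-1.325e+00  a ← 9.921006 − (+8.732e-05/-1.325e+00) = 9.921072
iter 4: u=1.199417  f(a)=+9.506e-10  f'(a)=-1.325e+00  a ← 9.921072 − (+9.506e-10/-1.325e+00) = 9.921072
iter 5: u=1.199417  f(a)=-3.553e-15  f'(a)=-1.325e+00  a ← 9.921072 − (-3.553e-15/-1.325e+00) = 9.921072
converged: |Δa| < 1e-12 after 5 iterations
sag = a·(cosh(S/(2a)) − 1) = 9.921072·(cosh(1.199417) − 1) = 8.033841
T_max/T_min = cosh(S/(2a)) = 1.809775

a=9.921 sag=8.034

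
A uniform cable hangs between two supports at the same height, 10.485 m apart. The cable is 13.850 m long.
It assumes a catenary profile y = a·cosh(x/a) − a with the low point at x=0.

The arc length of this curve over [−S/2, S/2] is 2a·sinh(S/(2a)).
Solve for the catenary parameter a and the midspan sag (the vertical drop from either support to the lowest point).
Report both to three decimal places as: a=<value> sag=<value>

seed: a₀ = √(S³/(24(L−S))) = √(10.485³/(24·3.365)) = 3.777935
iter 1: u=1.387663  f(a)=+3.392e-01  f'(a)=-2.149e+00  a ← 3.777935 − (+3.392e-01/-2.149e+00) = 3.935805
iter 2: u=1.332002  f(a)=+2.242e-02  f'(a)=-1.873e+00  a ← 3.935805 − (+2.242e-02/-1.873e+00) = 3.947774
iter 3: u=1.327964  f(a)=+1.133e-04  f'(a)=-1.854e+00  a ← 3.947774 − (+1.133e-04/-1.854e+00) = 3.947835
iter 4: u=1.327943  f(a)=+2.925e-09  f'(a)=-1.854e+00  a ← 3.947835 − (+2.925e-09/-1.854e+00) = 3.947835
iter 5: u=1.327943  f(a)=+1.776e-15  f'(a)=-1.854e+00  a ← 3.947835 − (+1.776e-15/-1.854e+00) = 3.947835
converged: |Δa| < 1e-12 after 5 iterations
sag = a·(cosh(S/(2a)) − 1) = 3.947835·(cosh(1.327943) − 1) = 4.023427
T_max/T_min = cosh(S/(2a)) = 2.019148

a=3.948 sag=4.023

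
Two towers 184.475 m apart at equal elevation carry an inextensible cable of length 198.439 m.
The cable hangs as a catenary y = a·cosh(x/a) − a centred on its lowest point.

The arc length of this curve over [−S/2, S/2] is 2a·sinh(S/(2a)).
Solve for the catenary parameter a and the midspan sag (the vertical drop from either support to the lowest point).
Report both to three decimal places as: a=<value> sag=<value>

a=138.394 sag=31.892

seed: a₀ = √(S³/(24(L−S))) = √(184.475³/(24·13.964)) = 136.866051
iter 1: u=0.673925  f(a)=+3.206e-01  f'(a)=-2.135e-01  a ← 136.866051 − (+3.206e-01/-2.135e-01) = 138.367677
iter 2: u=0.666612  f(a)=+5.352e-03  f'(a)=-2.064e-01  a ← 138.367677 − (+5.352e-03/-2.064e-01) = 138.393607
iter 3: u=0.666487  f(a)=+1.548e-06  f'(a)=-2.063e-01  a ← 138.393607 − (+1.548e-06/-2.063e-01) = 138.393614
iter 4: u=0.666487  f(a)=+1.137e-13  f'(a)=-2.063e-01  a ← 138.393614 − (+1.137e-13/-2.063e-01) = 138.393614
converged: |Δa| < 1e-12 after 4 iterations
sag = a·(cosh(S/(2a)) − 1) = 138.393614·(cosh(0.666487) − 1) = 31.892327
T_max/T_min = cosh(S/(2a)) = 1.230447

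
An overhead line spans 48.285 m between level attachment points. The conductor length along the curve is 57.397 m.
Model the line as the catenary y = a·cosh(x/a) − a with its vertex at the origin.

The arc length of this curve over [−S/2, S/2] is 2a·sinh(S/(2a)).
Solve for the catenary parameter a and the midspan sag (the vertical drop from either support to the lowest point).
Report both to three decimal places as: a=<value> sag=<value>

a=23.305 sag=13.664

seed: a₀ = √(S³/(24(L−S))) = √(48.285³/(24·9.112)) = 22.688505
iter 1: u=1.064085  f(a)=+5.300e-01  f'(a)=-8.979e-01  a ← 22.688505 − (+5.300e-01/-8.979e-01) = 23.278745
iter 2: u=1.037105  f(a)=+2.139e-02  f'(a)=-8.268e-01  a ← 23.278745 − (+2.139e-02/-8.268e-01) = 23.304611
iter 3: u=1.035954  f(a)=+3.807e-05  f'(a)=-8.238e-01  a ← 23.304611 − (+3.807e-05/-8.238e-01) = 23.304657
iter 4: u=1.035952  f(a)=+1.211e-10  f'(a)=-8.238e-01  a ← 23.304657 − (+1.211e-10/-8.238e-01) = 23.304657
iter 5: u=1.035952  f(a)=+0.000e+00  f'(a)=-8.238e-01  a ← 23.304657 − (+0.000e+00/-8.238e-01) = 23.304657
converged: |Δa| < 1e-12 after 5 iterations
sag = a·(cosh(S/(2a)) − 1) = 23.304657·(cosh(1.035952) − 1) = 13.664397
T_max/T_min = cosh(S/(2a)) = 1.586338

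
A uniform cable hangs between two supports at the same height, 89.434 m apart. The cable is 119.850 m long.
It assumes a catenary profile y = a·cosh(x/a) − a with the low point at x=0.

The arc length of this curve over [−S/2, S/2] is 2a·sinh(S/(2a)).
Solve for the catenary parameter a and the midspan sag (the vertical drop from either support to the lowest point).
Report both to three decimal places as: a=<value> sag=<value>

seed: a₀ = √(S³/(24(L−S))) = √(89.434³/(24·30.416)) = 31.303818
iter 1: u=1.428484  f(a)=+3.258e+00  f'(a)=-2.370e+00  a ← 31.303818 − (+3.258e+00/-2.370e+00) = 32.678776
iter 2: u=1.368381  f(a)=+2.270e-01  f'(a)=-2.050e+00  a ← 32.678776 − (+2.270e-01/-2.050e+00) = 32.789488
iter 3: u=1.363760  f(a)=+1.284e-03  f'(a)=-2.027e+00  a ← 32.789488 − (+1.284e-03/-2.027e+00) = 32.790122
iter 4: u=1.363734  f(a)=+4.158e-08  f'(a)=-2.027e+00  a ← 32.790122 − (+4.158e-08/-2.027e+00) = 32.790122
iter 5: u=1.363734  f(a)=+1.421e-14  f'(a)=-2.027e+00  a ← 32.790122 − (+1.421e-14/-2.027e+00) = 32.790122
converged: |Δa| < 1e-12 after 5 iterations
sag = a·(cosh(S/(2a)) − 1) = 32.790122·(cosh(1.363734) − 1) = 35.519451
T_max/T_min = cosh(S/(2a)) = 2.083236

a=32.790 sag=35.519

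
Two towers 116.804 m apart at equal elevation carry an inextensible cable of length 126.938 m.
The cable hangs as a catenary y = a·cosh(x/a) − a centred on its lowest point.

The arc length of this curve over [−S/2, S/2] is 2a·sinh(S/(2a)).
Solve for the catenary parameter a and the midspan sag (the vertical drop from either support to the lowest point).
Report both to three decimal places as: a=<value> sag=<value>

a=81.978 sag=21.698

seed: a₀ = √(S³/(24(L−S))) = √(116.804³/(24·10.134)) = 80.945089
iter 1: u=0.721501  f(a)=+2.671e-01  f'(a)=-2.637e-01  a ← 80.945089 − (+2.671e-01/-2.637e-01) = 81.957952
iter 2: u=0.712585  f(a)=+5.095e-03  f'(a)=-2.537e-01  a ← 81.957952 − (+5.095e-03/-2.537e-01) = 81.978037
iter 3: u=0.712410  f(a)=+1.935e-06  f'(a)=-2.535e-01  a ← 81.978037 − (+1.935e-06/-2.535e-01) = 81.978045
iter 4: u=0.712410  f(a)=+2.558e-13  f'(a)=-2.535e-01  a ← 81.978045 − (+2.558e-13/-2.535e-01) = 81.978045
converged: |Δa| < 1e-12 after 4 iterations
sag = a·(cosh(S/(2a)) − 1) = 81.978045·(cosh(0.712410) − 1) = 21.697959
T_max/T_min = cosh(S/(2a)) = 1.264680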